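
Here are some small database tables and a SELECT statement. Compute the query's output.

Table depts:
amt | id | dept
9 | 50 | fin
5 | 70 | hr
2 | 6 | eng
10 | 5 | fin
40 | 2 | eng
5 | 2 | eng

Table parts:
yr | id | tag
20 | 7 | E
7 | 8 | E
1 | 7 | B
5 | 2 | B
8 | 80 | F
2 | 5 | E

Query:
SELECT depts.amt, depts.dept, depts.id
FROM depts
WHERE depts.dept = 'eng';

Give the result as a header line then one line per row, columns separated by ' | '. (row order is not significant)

After WHERE (3 rows):
depts.amt | depts.id | depts.dept
2 | 6 | eng
40 | 2 | eng
5 | 2 | eng
After SELECT (3 rows):
depts.amt | depts.dept | depts.id
2 | eng | 6
40 | eng | 2
5 | eng | 2

== RESULT ==
depts.amt | depts.dept | depts.id
2 | eng | 6
40 | eng | 2
5 | eng | 2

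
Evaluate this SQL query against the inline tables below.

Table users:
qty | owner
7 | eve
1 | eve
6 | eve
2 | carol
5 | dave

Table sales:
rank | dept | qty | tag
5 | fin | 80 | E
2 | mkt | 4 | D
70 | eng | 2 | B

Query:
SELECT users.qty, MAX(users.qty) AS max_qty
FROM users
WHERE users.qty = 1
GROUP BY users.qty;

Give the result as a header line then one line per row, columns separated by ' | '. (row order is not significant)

== RESULT ==
users.qty | max_qty
1 | 1

Derivation:
After WHERE (1 rows):
users.qty | users.owner
1 | eve
After GROUP BY (1 rows):
users.qty | max_qty
1 | 1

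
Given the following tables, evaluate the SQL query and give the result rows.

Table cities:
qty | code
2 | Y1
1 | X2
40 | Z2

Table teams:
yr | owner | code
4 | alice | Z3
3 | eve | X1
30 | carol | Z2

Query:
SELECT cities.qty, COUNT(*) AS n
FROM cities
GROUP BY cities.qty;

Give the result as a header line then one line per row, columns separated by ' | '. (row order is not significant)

After GROUP BY (3 rows):
cities.qty | n
2 | 1
1 | 1
40 | 1

== RESULT ==
cities.qty | n
2 | 1
1 | 1
40 | 1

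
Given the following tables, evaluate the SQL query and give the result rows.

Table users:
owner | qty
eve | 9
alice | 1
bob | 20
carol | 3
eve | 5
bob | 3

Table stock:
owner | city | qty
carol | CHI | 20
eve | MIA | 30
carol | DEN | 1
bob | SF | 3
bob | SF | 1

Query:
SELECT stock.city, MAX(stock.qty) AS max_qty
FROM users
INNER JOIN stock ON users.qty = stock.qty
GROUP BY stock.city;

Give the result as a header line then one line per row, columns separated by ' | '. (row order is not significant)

After JOIN stock (5 rows):
users.owner | users.qty | stock.owner | stock.city | stock.qty
alice | 1 | carol | DEN | 1
alice | 1 | bob | SF | 1
bob | 20 | carol | CHI | 20
carol | 3 | bob | SF | 3
bob | 3 | bob | SF | 3
After GROUP BY (3 rows):
stock.city | max_qty
DEN | 1
SF | 3
CHI | 20

== RESULT ==
stock.city | max_qty
DEN | 1
SF | 3
CHI | 20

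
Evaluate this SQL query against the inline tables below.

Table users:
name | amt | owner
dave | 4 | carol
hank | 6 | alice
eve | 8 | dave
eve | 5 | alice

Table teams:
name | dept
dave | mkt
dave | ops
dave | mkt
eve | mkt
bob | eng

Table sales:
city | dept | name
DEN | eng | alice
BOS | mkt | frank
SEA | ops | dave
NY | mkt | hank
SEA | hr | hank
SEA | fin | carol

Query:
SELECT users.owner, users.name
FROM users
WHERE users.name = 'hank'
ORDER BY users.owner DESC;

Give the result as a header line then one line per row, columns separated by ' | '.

After WHERE (1 rows):
users.name | users.amt | users.owner
hank | 6 | alice
After SELECT (1 rows):
users.owner | users.name
alice | hank
After ORDER BY (1 rows):
users.owner | users.name
alice | hank

== RESULT ==
users.owner | users.name
alice | hank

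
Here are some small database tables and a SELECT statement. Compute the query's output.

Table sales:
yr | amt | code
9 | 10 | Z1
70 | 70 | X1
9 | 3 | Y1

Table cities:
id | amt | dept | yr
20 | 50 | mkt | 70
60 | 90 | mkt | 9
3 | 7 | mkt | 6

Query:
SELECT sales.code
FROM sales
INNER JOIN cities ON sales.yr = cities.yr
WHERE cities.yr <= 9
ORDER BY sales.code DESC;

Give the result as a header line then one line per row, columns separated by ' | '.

After JOIN cities (3 rows):
sales.yr | sales.amt | sales.code | cities.id | cities.amt | cities.dept | cities.yr
9 | 10 | Z1 | 60 | 90 | mkt | 9
70 | 70 | X1 | 20 | 50 | mkt | 70
9 | 3 | Y1 | 60 | 90 | mkt | 9
After WHERE (2 rows):
sales.yr | sales.amt | sales.code | cities.id | cities.amt | cities.dept | cities.yr
9 | 10 | Z1 | 60 | 90 | mkt | 9
9 | 3 | Y1 | 60 | 90 | mkt | 9
After SELECT (2 rows):
sales.code
Z1
Y1
After ORDER BY (2 rows):
sales.code
Z1
Y1

== RESULT ==
sales.code
Z1
Y1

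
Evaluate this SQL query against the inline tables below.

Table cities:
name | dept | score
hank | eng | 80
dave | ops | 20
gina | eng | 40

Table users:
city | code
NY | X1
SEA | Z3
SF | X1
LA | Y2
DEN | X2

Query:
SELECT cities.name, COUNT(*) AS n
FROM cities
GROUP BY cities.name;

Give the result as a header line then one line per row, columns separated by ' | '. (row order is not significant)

After GROUP BY (3 rows):
cities.name | n
hank | 1
dave | 1
gina | 1

== RESULT ==
cities.name | n
hank | 1
dave | 1
gina | 1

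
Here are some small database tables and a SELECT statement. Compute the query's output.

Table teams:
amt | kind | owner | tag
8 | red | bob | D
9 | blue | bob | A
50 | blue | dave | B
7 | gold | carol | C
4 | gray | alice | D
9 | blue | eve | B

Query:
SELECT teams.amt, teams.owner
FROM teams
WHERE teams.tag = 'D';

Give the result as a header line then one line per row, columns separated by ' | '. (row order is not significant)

After WHERE (2 rows):
teams.amt | teams.kind | teams.owner | teams.tag
8 | red | bob | D
4 | gray | alice | D
After SELECT (2 rows):
teams.amt | teams.owner
8 | bob
4 | alice

== RESULT ==
teams.amt | teams.owner
8 | bob
4 | alice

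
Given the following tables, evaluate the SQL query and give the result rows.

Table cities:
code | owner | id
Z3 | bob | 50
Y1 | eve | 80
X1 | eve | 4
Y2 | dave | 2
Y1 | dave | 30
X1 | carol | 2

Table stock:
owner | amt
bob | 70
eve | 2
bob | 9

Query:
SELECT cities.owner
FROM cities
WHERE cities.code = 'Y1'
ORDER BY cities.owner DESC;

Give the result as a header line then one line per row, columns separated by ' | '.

After WHERE (2 rows):
cities.code | cities.owner | cities.id
Y1 | eve | 80
Y1 | dave | 30
After SELECT (2 rows):
cities.owner
eve
dave
After ORDER BY (2 rows):
cities.owner
eve
dave

== RESULT ==
cities.owner
eve
dave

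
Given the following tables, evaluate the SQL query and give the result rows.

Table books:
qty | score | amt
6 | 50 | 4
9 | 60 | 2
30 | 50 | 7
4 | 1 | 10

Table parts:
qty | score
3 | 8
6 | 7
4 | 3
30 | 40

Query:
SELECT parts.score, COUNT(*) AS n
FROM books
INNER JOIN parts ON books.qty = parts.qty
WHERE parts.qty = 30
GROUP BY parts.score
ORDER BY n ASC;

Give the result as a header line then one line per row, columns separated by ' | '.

After JOIN parts (3 rows):
books.qty | books.score | books.amt | parts.qty | parts.score
6 | 50 | 4 | 6 | 7
30 | 50 | 7 | 30 | 40
4 | 1 | 10 | 4 | 3
After WHERE (1 rows):
books.qty | books.score | books.amt | parts.qty | parts.score
30 | 50 | 7 | 30 | 40
After GROUP BY (1 rows):
parts.score | n
40 | 1
After ORDER BY (1 rows):
parts.score | n
40 | 1

== RESULT ==
parts.score | n
40 | 1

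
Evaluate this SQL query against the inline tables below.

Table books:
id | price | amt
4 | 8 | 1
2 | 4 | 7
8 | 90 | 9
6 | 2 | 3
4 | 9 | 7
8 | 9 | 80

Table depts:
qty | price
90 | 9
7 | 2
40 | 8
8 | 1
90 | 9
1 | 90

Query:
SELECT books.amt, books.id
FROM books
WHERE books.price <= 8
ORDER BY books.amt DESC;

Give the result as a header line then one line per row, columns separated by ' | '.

== RESULT ==
books.amt | books.id
7 | 2
3 | 6
1 | 4

Derivation:
After WHERE (3 rows):
books.id | books.price | books.amt
4 | 8 | 1
2 | 4 | 7
6 | 2 | 3
After SELECT (3 rows):
books.amt | books.id
1 | 4
7 | 2
3 | 6
After ORDER BY (3 rows):
books.amt | books.id
7 | 2
3 | 6
1 | 4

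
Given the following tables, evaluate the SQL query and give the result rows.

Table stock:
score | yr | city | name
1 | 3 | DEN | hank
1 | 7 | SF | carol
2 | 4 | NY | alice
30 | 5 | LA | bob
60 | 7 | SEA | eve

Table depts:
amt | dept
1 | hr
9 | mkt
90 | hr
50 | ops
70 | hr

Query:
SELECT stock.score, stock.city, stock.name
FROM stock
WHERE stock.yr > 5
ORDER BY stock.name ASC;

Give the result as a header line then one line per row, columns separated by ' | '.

After WHERE (2 rows):
stock.score | stock.yr | stock.city | stock.name
1 | 7 | SF | carol
60 | 7 | SEA | eve
After SELECT (2 rows):
stock.score | stock.city | stock.name
1 | SF | carol
60 | SEA | eve
After ORDER BY (2 rows):
stock.score | stock.city | stock.name
1 | SF | carol
60 | SEA | eve

== RESULT ==
stock.score | stock.city | stock.name
1 | SF | carol
60 | SEA | eve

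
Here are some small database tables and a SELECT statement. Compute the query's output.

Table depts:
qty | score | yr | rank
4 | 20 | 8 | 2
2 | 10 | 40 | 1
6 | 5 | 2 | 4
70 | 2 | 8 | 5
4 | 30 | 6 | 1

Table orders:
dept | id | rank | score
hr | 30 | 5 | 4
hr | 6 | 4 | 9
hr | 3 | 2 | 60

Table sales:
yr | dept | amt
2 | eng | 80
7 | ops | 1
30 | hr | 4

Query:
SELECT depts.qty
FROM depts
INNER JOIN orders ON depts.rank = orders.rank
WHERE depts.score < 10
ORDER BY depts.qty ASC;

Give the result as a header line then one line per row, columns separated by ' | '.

After JOIN orders (3 rows):
depts.qty | depts.score | depts.yr | depts.rank | orders.dept | orders.id | orders.rank | orders.score
4 | 20 | 8 | 2 | hr | 3 | 2 | 60
6 | 5 | 2 | 4 | hr | 6 | 4 | 9
70 | 2 | 8 | 5 | hr | 30 | 5 | 4
After WHERE (2 rows):
depts.qty | depts.score | depts.yr | depts.rank | orders.dept | orders.id | orders.rank | orders.score
6 | 5 | 2 | 4 | hr | 6 | 4 | 9
70 | 2 | 8 | 5 | hr | 30 | 5 | 4
After SELECT (2 rows):
depts.qty
6
70
After ORDER BY (2 rows):
depts.qty
6
70

== RESULT ==
depts.qty
6
70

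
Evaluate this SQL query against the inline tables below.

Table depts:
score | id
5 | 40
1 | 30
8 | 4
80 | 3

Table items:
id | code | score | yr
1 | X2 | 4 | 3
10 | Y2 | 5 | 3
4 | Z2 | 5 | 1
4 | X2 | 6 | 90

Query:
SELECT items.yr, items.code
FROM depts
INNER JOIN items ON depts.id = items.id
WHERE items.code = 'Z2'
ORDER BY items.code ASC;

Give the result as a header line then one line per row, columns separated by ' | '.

== RESULT ==
items.yr | items.code
1 | Z2

Derivation:
After JOIN items (2 rows):
depts.score | depts.id | items.id | items.code | items.score | items.yr
8 | 4 | 4 | Z2 | 5 | 1
8 | 4 | 4 | X2 | 6 | 90
After WHERE (1 rows):
depts.score | depts.id | items.id | items.code | items.score | items.yr
8 | 4 | 4 | Z2 | 5 | 1
After SELECT (1 rows):
items.yr | items.code
1 | Z2
After ORDER BY (1 rows):
items.yr | items.code
1 | Z2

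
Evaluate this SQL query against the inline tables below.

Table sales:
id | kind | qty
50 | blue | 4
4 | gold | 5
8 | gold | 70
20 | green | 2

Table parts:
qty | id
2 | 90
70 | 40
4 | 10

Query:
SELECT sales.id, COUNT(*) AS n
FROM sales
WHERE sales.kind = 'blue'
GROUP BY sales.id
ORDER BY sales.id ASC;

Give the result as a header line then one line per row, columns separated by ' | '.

After WHERE (1 rows):
sales.id | sales.kind | sales.qty
50 | blue | 4
After GROUP BY (1 rows):
sales.id | n
50 | 1
After ORDER BY (1 rows):
sales.id | n
50 | 1

== RESULT ==
sales.id | n
50 | 1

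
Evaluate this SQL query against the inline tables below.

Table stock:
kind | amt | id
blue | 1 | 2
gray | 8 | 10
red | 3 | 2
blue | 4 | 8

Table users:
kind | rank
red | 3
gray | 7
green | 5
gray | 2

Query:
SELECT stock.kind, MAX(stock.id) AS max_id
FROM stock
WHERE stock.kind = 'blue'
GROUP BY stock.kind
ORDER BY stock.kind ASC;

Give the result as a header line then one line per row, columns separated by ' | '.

After WHERE (2 rows):
stock.kind | stock.amt | stock.id
blue | 1 | 2
blue | 4 | 8
After GROUP BY (1 rows):
stock.kind | max_id
blue | 8
After ORDER BY (1 rows):
stock.kind | max_id
blue | 8

== RESULT ==
stock.kind | max_id
blue | 8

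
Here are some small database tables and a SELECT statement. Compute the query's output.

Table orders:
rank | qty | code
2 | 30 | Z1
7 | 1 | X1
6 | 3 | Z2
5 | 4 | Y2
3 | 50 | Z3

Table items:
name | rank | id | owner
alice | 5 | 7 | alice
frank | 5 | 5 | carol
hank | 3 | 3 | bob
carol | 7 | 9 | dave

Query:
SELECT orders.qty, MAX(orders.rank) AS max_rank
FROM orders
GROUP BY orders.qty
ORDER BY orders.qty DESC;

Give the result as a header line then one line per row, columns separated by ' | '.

== RESULT ==
orders.qty | max_rank
50 | 3
30 | 2
4 | 5
3 | 6
1 | 7

Derivation:
After GROUP BY (5 rows):
orders.qty | max_rank
30 | 2
1 | 7
3 | 6
4 | 5
50 | 3
After ORDER BY (5 rows):
orders.qty | max_rank
50 | 3
30 | 2
4 | 5
3 | 6
1 | 7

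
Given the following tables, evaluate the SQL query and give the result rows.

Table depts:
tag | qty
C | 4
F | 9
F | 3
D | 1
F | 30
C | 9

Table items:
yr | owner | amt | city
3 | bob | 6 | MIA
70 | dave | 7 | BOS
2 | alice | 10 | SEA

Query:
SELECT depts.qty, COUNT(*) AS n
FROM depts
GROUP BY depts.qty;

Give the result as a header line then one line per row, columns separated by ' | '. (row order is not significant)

== RESULT ==
depts.qty | n
4 | 1
9 | 2
3 | 1
1 | 1
30 | 1

Derivation:
After GROUP BY (5 rows):
depts.qty | n
4 | 1
9 | 2
3 | 1
1 | 1
30 | 1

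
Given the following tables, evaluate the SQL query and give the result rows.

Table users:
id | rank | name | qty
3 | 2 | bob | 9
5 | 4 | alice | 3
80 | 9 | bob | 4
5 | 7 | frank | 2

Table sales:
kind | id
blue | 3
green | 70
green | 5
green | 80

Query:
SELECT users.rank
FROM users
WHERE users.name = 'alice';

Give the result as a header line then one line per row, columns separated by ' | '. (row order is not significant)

After WHERE (1 rows):
users.id | users.rank | users.name | users.qty
5 | 4 | alice | 3
After SELECT (1 rows):
users.rank
4

== RESULT ==
users.rank
4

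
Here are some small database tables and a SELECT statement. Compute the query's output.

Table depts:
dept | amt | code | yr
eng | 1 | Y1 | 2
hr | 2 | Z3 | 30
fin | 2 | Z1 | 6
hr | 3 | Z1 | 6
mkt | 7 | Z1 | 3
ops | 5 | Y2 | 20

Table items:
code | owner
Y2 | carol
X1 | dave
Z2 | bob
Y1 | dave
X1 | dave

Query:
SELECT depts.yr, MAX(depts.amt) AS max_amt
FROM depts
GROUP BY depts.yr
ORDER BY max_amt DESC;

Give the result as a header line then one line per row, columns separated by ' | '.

== RESULT ==
depts.yr | max_amt
3 | 7
20 | 5
6 | 3
30 | 2
2 | 1

Derivation:
After GROUP BY (5 rows):
depts.yr | max_amt
2 | 1
30 | 2
6 | 3
3 | 7
20 | 5
After ORDER BY (5 rows):
depts.yr | max_amt
3 | 7
20 | 5
6 | 3
30 | 2
2 | 1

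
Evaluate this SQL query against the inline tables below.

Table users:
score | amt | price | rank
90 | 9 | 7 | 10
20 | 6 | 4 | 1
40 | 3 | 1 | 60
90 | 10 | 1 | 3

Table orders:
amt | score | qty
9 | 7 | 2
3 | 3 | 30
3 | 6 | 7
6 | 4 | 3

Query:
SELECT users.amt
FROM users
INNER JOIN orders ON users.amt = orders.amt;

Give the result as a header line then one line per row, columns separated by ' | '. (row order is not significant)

== RESULT ==
users.amt
9
6
3
3

Derivation:
After JOIN orders (4 rows):
users.score | users.amt | users.price | users.rank | orders.amt | orders.score | orders.qty
90 | 9 | 7 | 10 | 9 | 7 | 2
20 | 6 | 4 | 1 | 6 | 4 | 3
40 | 3 | 1 | 60 | 3 | 3 | 30
40 | 3 | 1 | 60 | 3 | 6 | 7
After SELECT (4 rows):
users.amt
9
6
3
3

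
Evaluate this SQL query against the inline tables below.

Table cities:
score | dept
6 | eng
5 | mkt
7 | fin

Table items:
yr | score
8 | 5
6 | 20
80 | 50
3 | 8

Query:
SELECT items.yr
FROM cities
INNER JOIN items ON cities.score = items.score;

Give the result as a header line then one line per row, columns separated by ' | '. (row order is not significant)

== RESULT ==
items.yr
8

Derivation:
After JOIN items (1 rows):
cities.score | cities.dept | items.yr | items.score
5 | mkt | 8 | 5
After SELECT (1 rows):
items.yr
8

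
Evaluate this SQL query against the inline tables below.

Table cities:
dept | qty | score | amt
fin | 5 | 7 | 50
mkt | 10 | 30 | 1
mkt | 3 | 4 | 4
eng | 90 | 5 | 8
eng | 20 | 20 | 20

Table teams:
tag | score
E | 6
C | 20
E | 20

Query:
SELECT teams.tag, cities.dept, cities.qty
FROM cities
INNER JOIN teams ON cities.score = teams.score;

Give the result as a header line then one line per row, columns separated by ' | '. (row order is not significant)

After JOIN teams (2 rows):
cities.dept | cities.qty | cities.score | cities.amt | teams.tag | teams.score
eng | 20 | 20 | 20 | C | 20
eng | 20 | 20 | 20 | E | 20
After SELECT (2 rows):
teams.tag | cities.dept | cities.qty
C | eng | 20
E | eng | 20

== RESULT ==
teams.tag | cities.dept | cities.qty
C | eng | 20
E | eng | 20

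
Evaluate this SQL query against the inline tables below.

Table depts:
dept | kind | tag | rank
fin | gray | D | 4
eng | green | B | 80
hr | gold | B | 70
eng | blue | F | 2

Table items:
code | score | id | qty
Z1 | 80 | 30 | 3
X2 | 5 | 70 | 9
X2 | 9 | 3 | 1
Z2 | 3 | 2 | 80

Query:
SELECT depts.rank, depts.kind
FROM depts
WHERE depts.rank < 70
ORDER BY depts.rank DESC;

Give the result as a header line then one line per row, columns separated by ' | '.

== RESULT ==
depts.rank | depts.kind
4 | gray
2 | blue

Derivation:
After WHERE (2 rows):
depts.dept | depts.kind | depts.tag | depts.rank
fin | gray | D | 4
eng | blue | F | 2
After SELECT (2 rows):
depts.rank | depts.kind
4 | gray
2 | blue
After ORDER BY (2 rows):
depts.rank | depts.kind
4 | gray
2 | blue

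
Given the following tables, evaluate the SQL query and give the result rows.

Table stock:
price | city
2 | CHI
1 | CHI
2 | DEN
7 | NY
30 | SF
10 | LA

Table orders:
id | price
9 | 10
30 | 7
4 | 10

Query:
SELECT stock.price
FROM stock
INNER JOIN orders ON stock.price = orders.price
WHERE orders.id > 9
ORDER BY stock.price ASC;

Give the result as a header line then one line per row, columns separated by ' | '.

== RESULT ==
stock.price
7

Derivation:
After JOIN orders (3 rows):
stock.price | stock.city | orders.id | orders.price
7 | NY | 30 | 7
10 | LA | 9 | 10
10 | LA | 4 | 10
After WHERE (1 rows):
stock.price | stock.city | orders.id | orders.price
7 | NY | 30 | 7
After SELECT (1 rows):
stock.price
7
After ORDER BY (1 rows):
stock.price
7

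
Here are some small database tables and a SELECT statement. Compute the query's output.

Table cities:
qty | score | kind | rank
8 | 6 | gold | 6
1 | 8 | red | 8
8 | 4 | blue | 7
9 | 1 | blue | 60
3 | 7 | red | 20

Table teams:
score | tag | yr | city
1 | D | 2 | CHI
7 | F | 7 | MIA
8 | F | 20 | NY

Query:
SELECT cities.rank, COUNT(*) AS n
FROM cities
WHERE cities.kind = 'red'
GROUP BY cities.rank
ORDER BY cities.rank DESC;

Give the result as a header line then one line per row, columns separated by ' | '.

After WHERE (2 rows):
cities.qty | cities.score | cities.kind | cities.rank
1 | 8 | red | 8
3 | 7 | red | 20
After GROUP BY (2 rows):
cities.rank | n
8 | 1
20 | 1
After ORDER BY (2 rows):
cities.rank | n
20 | 1
8 | 1

== RESULT ==
cities.rank | n
20 | 1
8 | 1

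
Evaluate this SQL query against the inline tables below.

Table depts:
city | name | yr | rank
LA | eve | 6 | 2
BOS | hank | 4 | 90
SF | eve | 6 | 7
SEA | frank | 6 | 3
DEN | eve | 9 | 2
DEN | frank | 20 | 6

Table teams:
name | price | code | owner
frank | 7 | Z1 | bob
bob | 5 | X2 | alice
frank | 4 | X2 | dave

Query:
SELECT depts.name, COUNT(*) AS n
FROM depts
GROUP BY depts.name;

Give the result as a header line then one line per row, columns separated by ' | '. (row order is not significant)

After GROUP BY (3 rows):
depts.name | n
eve | 3
hank | 1
frank | 2

== RESULT ==
depts.name | n
eve | 3
hank | 1
frank | 2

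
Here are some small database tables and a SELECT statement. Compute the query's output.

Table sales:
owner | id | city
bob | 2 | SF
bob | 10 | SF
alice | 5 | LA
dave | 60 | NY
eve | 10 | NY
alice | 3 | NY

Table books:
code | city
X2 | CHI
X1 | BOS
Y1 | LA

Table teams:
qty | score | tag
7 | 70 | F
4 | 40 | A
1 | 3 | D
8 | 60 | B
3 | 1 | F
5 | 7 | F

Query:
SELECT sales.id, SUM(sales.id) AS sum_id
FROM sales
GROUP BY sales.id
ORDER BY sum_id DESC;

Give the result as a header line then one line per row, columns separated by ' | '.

After GROUP BY (5 rows):
sales.id | sum_id
2 | 2
10 | 20
5 | 5
60 | 60
3 | 3
After ORDER BY (5 rows):
sales.id | sum_id
60 | 60
10 | 20
5 | 5
3 | 3
2 | 2

== RESULT ==
sales.id | sum_id
60 | 60
10 | 20
5 | 5
3 | 3
2 | 2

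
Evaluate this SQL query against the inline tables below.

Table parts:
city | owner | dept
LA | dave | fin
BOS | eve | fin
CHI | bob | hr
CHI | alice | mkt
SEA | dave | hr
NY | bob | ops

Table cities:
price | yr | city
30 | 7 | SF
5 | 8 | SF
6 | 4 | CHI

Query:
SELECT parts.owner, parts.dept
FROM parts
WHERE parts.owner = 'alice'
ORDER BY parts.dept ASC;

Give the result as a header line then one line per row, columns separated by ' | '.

After WHERE (1 rows):
parts.city | parts.owner | parts.dept
CHI | alice | mkt
After SELECT (1 rows):
parts.owner | parts.dept
alice | mkt
After ORDER BY (1 rows):
parts.owner | parts.dept
alice | mkt

== RESULT ==
parts.owner | parts.dept
alice | mkt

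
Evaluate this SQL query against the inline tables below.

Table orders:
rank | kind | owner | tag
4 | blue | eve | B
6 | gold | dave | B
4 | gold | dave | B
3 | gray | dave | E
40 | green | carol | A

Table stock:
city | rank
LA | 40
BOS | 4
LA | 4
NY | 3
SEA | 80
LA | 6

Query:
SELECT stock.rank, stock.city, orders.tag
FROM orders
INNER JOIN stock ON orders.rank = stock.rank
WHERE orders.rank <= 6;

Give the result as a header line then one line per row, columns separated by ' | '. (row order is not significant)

== RESULT ==
stock.rank | stock.city | orders.tag
4 | BOS | B
4 | LA | B
6 | LA | B
4 | BOS | B
4 | LA | B
3 | NY | E

Derivation:
After JOIN stock (7 rows):
orders.rank | orders.kind | orders.owner | orders.tag | stock.city | stock.rank
4 | blue | eve | B | BOS | 4
4 | blue | eve | B | LA | 4
6 | gold | dave | B | LA | 6
4 | gold | dave | B | BOS | 4
4 | gold | dave | B | LA | 4
3 | gray | dave | E | NY | 3
40 | green | carol | A | LA | 40
After WHERE (6 rows):
orders.rank | orders.kind | orders.owner | orders.tag | stock.city | stock.rank
4 | blue | eve | B | BOS | 4
4 | blue | eve | B | LA | 4
6 | gold | dave | B | LA | 6
4 | gold | dave | B | BOS | 4
4 | gold | dave | B | LA | 4
3 | gray | dave | E | NY | 3
After SELECT (6 rows):
stock.rank | stock.city | orders.tag
4 | BOS | B
4 | LA | B
6 | LA | B
4 | BOS | B
4 | LA | B
3 | NY | E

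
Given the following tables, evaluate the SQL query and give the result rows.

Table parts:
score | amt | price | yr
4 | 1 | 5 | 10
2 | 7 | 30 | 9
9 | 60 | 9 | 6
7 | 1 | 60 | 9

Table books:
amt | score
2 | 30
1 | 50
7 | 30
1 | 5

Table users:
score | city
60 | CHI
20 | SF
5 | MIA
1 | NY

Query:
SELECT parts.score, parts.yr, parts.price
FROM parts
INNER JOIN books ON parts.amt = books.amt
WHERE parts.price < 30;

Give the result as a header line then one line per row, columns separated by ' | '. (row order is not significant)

== RESULT ==
parts.score | parts.yr | parts.price
4 | 10 | 5
4 | 10 | 5

Derivation:
After JOIN books (5 rows):
parts.score | parts.amt | parts.price | parts.yr | books.amt | books.score
4 | 1 | 5 | 10 | 1 | 50
4 | 1 | 5 | 10 | 1 | 5
2 | 7 | 30 | 9 | 7 | 30
7 | 1 | 60 | 9 | 1 | 50
7 | 1 | 60 | 9 | 1 | 5
After WHERE (2 rows):
parts.score | parts.amt | parts.price | parts.yr | books.amt | books.score
4 | 1 | 5 | 10 | 1 | 50
4 | 1 | 5 | 10 | 1 | 5
After SELECT (2 rows):
parts.score | parts.yr | parts.price
4 | 10 | 5
4 | 10 | 5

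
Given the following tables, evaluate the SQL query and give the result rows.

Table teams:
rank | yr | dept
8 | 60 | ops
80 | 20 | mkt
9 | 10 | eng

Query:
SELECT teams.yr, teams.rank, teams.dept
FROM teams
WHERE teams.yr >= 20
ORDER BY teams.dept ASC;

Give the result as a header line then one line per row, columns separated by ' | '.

== RESULT ==
teams.yr | teams.rank | teams.dept
20 | 80 | mkt
60 | 8 | ops

Derivation:
After WHERE (2 rows):
teams.rank | teams.yr | teams.dept
8 | 60 | ops
80 | 20 | mkt
After SELECT (2 rows):
teams.yr | teams.rank | teams.dept
60 | 8 | ops
20 | 80 | mkt
After ORDER BY (2 rows):
teams.yr | teams.rank | teams.dept
20 | 80 | mkt
60 | 8 | ops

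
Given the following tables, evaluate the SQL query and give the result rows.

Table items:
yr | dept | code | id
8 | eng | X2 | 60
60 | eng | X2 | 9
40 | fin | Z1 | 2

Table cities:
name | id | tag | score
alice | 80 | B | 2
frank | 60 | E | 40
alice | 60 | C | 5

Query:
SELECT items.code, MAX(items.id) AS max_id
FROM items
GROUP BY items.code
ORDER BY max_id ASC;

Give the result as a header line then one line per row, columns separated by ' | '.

== RESULT ==
items.code | max_id
Z1 | 2
X2 | 60

Derivation:
After GROUP BY (2 rows):
items.code | max_id
X2 | 60
Z1 | 2
After ORDER BY (2 rows):
items.code | max_id
Z1 | 2
X2 | 60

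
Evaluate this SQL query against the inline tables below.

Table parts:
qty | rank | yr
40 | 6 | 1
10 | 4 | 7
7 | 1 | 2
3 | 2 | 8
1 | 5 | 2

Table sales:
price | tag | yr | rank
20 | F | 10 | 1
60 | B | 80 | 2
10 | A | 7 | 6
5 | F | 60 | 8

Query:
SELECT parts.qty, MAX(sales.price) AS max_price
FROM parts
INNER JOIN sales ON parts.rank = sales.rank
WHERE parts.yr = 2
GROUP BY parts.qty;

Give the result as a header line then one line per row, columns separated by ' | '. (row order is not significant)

== RESULT ==
parts.qty | max_price
7 | 20

Derivation:
After JOIN sales (3 rows):
parts.qty | parts.rank | parts.yr | sales.price | sales.tag | sales.yr | sales.rank
40 | 6 | 1 | 10 | A | 7 | 6
7 | 1 | 2 | 20 | F | 10 | 1
3 | 2 | 8 | 60 | B | 80 | 2
After WHERE (1 rows):
parts.qty | parts.rank | parts.yr | sales.price | sales.tag | sales.yr | sales.rank
7 | 1 | 2 | 20 | F | 10 | 1
After GROUP BY (1 rows):
parts.qty | max_price
7 | 20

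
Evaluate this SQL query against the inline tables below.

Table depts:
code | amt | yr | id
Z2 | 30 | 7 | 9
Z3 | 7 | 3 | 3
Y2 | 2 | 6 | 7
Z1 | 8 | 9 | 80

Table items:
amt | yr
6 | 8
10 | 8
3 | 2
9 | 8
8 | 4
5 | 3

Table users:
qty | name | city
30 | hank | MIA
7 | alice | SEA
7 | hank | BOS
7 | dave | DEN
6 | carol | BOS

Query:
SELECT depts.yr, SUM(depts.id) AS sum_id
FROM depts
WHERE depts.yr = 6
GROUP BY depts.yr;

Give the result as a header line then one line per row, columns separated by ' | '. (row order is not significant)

== RESULT ==
depts.yr | sum_id
6 | 7

Derivation:
After WHERE (1 rows):
depts.code | depts.amt | depts.yr | depts.id
Y2 | 2 | 6 | 7
After GROUP BY (1 rows):
depts.yr | sum_id
6 | 7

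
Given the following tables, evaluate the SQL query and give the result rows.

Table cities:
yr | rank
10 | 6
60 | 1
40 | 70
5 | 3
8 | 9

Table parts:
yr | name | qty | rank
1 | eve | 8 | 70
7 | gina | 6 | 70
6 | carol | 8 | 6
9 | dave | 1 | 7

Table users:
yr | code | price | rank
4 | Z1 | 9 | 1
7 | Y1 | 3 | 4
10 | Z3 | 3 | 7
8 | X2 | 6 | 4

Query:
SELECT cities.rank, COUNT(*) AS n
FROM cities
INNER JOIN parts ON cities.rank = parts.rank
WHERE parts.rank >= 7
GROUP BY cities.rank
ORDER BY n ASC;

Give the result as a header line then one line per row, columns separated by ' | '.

After JOIN parts (3 rows):
cities.yr | cities.rank | parts.yr | parts.name | parts.qty | parts.rank
10 | 6 | 6 | carol | 8 | 6
40 | 70 | 1 | eve | 8 | 70
40 | 70 | 7 | gina | 6 | 70
After WHERE (2 rows):
cities.yr | cities.rank | parts.yr | parts.name | parts.qty | parts.rank
40 | 70 | 1 | eve | 8 | 70
40 | 70 | 7 | gina | 6 | 70
After GROUP BY (1 rows):
cities.rank | n
70 | 2
After ORDER BY (1 rows):
cities.rank | n
70 | 2

== RESULT ==
cities.rank | n
70 | 2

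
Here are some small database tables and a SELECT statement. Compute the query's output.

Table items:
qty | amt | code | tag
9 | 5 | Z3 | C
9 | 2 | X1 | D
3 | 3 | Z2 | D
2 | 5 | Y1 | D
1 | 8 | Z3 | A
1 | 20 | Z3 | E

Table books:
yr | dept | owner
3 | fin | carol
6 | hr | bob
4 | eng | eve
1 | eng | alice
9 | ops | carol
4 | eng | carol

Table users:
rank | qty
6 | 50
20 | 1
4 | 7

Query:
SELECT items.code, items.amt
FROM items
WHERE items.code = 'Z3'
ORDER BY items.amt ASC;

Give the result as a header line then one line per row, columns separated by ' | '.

== RESULT ==
items.code | items.amt
Z3 | 5
Z3 | 8
Z3 | 20

Derivation:
After WHERE (3 rows):
items.qty | items.amt | items.code | items.tag
9 | 5 | Z3 | C
1 | 8 | Z3 | A
1 | 20 | Z3 | E
After SELECT (3 rows):
items.code | items.amt
Z3 | 5
Z3 | 8
Z3 | 20
After ORDER BY (3 rows):
items.code | items.amt
Z3 | 5
Z3 | 8
Z3 | 20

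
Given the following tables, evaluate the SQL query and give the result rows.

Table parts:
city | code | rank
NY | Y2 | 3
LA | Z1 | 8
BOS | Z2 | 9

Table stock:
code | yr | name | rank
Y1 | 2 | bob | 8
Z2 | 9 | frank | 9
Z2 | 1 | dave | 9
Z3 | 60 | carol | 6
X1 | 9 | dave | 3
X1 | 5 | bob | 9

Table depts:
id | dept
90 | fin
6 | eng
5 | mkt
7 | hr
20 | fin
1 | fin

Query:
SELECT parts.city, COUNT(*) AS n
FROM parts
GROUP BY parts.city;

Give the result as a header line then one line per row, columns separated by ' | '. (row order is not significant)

== RESULT ==
parts.city | n
NY | 1
LA | 1
BOS | 1

Derivation:
After GROUP BY (3 rows):
parts.city | n
NY | 1
LA | 1
BOS | 1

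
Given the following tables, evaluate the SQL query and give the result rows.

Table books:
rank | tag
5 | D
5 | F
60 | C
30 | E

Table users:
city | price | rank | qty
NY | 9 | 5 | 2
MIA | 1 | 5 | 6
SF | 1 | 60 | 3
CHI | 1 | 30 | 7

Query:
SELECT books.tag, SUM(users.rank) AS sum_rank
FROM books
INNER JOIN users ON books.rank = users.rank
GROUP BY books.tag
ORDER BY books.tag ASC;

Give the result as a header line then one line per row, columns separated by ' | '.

After JOIN users (6 rows):
books.rank | books.tag | users.city | users.price | users.rank | users.qty
5 | D | NY | 9 | 5 | 2
5 | D | MIA | 1 | 5 | 6
5 | F | NY | 9 | 5 | 2
5 | F | MIA | 1 | 5 | 6
60 | C | SF | 1 | 60 | 3
30 | E | CHI | 1 | 30 | 7
After GROUP BY (4 rows):
books.tag | sum_rank
D | 10
F | 10
C | 60
E | 30
After ORDER BY (4 rows):
books.tag | sum_rank
C | 60
D | 10
E | 30
F | 10

== RESULT ==
books.tag | sum_rank
C | 60
D | 10
E | 30
F | 10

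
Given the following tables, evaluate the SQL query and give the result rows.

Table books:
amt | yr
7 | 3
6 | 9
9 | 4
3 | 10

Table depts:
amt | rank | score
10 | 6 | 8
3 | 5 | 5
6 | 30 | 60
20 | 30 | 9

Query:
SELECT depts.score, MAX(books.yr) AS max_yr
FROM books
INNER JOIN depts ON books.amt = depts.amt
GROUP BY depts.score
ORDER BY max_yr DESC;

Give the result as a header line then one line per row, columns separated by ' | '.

After JOIN depts (2 rows):
books.amt | books.yr | depts.amt | depts.rank | depts.score
6 | 9 | 6 | 30 | 60
3 | 10 | 3 | 5 | 5
After GROUP BY (2 rows):
depts.score | max_yr
60 | 9
5 | 10
After ORDER BY (2 rows):
depts.score | max_yr
5 | 10
60 | 9

== RESULT ==
depts.score | max_yr
5 | 10
60 | 9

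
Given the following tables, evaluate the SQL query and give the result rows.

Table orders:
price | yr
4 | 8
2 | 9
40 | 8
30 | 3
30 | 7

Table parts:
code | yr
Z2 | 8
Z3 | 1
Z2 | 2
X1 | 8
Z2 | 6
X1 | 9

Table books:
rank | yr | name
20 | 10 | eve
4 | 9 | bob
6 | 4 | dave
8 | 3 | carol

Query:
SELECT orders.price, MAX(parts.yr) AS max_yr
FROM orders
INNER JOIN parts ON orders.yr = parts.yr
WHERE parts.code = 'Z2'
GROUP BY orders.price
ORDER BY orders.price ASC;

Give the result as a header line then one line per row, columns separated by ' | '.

After JOIN parts (5 rows):
orders.price | orders.yr | parts.code | parts.yr
4 | 8 | Z2 | 8
4 | 8 | X1 | 8
2 | 9 | X1 | 9
40 | 8 | Z2 | 8
40 | 8 | X1 | 8
After WHERE (2 rows):
orders.price | orders.yr | parts.code | parts.yr
4 | 8 | Z2 | 8
40 | 8 | Z2 | 8
After GROUP BY (2 rows):
orders.price | max_yr
4 | 8
40 | 8
After ORDER BY (2 rows):
orders.price | max_yr
4 | 8
40 | 8

== RESULT ==
orders.price | max_yr
4 | 8
40 | 8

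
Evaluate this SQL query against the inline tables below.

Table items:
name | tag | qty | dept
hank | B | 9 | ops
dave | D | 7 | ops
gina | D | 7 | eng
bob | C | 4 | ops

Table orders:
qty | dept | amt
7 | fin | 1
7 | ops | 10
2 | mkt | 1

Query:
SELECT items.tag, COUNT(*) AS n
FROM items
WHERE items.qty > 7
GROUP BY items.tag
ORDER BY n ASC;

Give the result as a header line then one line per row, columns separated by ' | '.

After WHERE (1 rows):
items.name | items.tag | items.qty | items.dept
hank | B | 9 | ops
After GROUP BY (1 rows):
items.tag | n
B | 1
After ORDER BY (1 rows):
items.tag | n
B | 1

== RESULT ==
items.tag | n
B | 1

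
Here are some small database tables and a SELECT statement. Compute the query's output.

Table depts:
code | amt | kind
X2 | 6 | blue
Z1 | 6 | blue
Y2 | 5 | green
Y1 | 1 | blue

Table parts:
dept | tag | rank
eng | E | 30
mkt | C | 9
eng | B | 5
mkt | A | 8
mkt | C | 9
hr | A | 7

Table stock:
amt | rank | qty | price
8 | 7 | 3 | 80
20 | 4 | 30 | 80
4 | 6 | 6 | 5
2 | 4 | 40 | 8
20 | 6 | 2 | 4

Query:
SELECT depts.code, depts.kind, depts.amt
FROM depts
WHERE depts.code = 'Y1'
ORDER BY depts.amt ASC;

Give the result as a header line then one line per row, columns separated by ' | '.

== RESULT ==
depts.code | depts.kind | depts.amt
Y1 | blue | 1

Derivation:
After WHERE (1 rows):
depts.code | depts.amt | depts.kind
Y1 | 1 | blue
After SELECT (1 rows):
depts.code | depts.kind | depts.amt
Y1 | blue | 1
After ORDER BY (1 rows):
depts.code | depts.kind | depts.amt
Y1 | blue | 1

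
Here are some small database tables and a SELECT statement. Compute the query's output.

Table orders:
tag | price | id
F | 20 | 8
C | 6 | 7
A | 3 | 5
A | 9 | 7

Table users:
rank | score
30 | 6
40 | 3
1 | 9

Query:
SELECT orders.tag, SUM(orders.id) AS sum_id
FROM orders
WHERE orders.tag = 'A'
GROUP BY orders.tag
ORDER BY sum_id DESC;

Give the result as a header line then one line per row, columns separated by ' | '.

After WHERE (2 rows):
orders.tag | orders.price | orders.id
A | 3 | 5
A | 9 | 7
After GROUP BY (1 rows):
orders.tag | sum_id
A | 12
After ORDER BY (1 rows):
orders.tag | sum_id
A | 12

== RESULT ==
orders.tag | sum_id
A | 12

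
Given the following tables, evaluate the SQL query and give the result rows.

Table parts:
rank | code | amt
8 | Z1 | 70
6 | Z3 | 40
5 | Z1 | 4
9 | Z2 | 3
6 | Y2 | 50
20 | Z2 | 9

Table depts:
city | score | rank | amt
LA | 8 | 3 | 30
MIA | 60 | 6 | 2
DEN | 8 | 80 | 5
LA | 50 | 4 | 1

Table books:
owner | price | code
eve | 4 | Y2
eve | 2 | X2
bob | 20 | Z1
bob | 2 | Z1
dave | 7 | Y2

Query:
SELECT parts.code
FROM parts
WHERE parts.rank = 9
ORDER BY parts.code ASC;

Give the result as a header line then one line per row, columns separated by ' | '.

== RESULT ==
parts.code
Z2

Derivation:
After WHERE (1 rows):
parts.rank | parts.code | parts.amt
9 | Z2 | 3
After SELECT (1 rows):
parts.code
Z2
After ORDER BY (1 rows):
parts.code
Z2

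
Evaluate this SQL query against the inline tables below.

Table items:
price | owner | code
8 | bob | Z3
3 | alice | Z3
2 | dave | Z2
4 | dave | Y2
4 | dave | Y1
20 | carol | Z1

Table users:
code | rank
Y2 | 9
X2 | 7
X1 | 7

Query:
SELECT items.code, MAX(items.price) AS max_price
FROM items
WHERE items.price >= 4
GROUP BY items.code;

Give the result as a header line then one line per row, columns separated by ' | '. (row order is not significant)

== RESULT ==
items.code | max_price
Z3 | 8
Y2 | 4
Y1 | 4
Z1 | 20

Derivation:
After WHERE (4 rows):
items.price | items.owner | items.code
8 | bob | Z3
4 | dave | Y2
4 | dave | Y1
20 | carol | Z1
After GROUP BY (4 rows):
items.code | max_price
Z3 | 8
Y2 | 4
Y1 | 4
Z1 | 20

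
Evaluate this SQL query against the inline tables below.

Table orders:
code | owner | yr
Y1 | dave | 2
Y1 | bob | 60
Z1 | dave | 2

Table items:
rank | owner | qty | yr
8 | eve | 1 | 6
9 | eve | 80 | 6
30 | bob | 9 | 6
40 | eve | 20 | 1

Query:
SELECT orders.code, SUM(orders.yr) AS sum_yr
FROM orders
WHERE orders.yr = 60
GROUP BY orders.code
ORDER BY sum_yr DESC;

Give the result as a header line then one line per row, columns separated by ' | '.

== RESULT ==
orders.code | sum_yr
Y1 | 60

Derivation:
After WHERE (1 rows):
orders.code | orders.owner | orders.yr
Y1 | bob | 60
After GROUP BY (1 rows):
orders.code | sum_yr
Y1 | 60
After ORDER BY (1 rows):
orders.code | sum_yr
Y1 | 60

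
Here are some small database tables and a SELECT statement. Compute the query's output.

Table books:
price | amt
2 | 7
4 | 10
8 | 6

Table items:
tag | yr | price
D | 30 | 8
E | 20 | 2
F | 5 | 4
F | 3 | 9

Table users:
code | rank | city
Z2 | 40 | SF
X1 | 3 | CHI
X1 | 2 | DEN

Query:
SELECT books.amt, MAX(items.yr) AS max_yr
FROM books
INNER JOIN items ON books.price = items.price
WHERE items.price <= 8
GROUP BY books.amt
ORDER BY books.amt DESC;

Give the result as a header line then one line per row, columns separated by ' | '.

== RESULT ==
books.amt | max_yr
10 | 5
7 | 20
6 | 30

Derivation:
After JOIN items (3 rows):
books.price | books.amt | items.tag | items.yr | items.price
2 | 7 | E | 20 | 2
4 | 10 | F | 5 | 4
8 | 6 | D | 30 | 8
After WHERE (3 rows):
books.price | books.amt | items.tag | items.yr | items.price
2 | 7 | E | 20 | 2
4 | 10 | F | 5 | 4
8 | 6 | D | 30 | 8
After GROUP BY (3 rows):
books.amt | max_yr
7 | 20
10 | 5
6 | 30
After ORDER BY (3 rows):
books.amt | max_yr
10 | 5
7 | 20
6 | 30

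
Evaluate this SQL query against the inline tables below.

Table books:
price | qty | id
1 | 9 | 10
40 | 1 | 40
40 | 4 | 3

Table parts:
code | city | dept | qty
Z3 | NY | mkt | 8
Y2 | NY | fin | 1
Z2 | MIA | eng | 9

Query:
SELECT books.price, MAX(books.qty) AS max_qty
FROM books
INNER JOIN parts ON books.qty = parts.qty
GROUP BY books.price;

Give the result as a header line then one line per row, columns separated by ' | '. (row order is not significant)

After JOIN parts (2 rows):
books.price | books.qty | books.id | parts.code | parts.city | parts.dept | parts.qty
1 | 9 | 10 | Z2 | MIA | eng | 9
40 | 1 | 40 | Y2 | NY | fin | 1
After GROUP BY (2 rows):
books.price | max_qty
1 | 9
40 | 1

== RESULT ==
books.price | max_qty
1 | 9
40 | 1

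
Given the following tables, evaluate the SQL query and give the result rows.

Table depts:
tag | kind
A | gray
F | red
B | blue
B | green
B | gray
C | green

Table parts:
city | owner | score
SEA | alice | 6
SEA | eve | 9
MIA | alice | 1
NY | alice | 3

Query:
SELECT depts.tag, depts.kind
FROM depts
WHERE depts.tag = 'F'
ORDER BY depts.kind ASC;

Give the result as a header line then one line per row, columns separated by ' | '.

After WHERE (1 rows):
depts.tag | depts.kind
F | red
After SELECT (1 rows):
depts.tag | depts.kind
F | red
After ORDER BY (1 rows):
depts.tag | depts.kind
F | red

== RESULT ==
depts.tag | depts.kind
F | red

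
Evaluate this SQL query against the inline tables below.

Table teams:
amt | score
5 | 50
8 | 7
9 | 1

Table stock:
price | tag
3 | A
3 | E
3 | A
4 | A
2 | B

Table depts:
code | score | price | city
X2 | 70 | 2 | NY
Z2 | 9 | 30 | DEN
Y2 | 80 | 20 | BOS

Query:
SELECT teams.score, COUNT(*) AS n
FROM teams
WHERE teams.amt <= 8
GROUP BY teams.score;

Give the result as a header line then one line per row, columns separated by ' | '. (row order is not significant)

After WHERE (2 rows):
teams.amt | teams.score
5 | 50
8 | 7
After GROUP BY (2 rows):
teams.score | n
50 | 1
7 | 1

== RESULT ==
teams.score | n
50 | 1
7 | 1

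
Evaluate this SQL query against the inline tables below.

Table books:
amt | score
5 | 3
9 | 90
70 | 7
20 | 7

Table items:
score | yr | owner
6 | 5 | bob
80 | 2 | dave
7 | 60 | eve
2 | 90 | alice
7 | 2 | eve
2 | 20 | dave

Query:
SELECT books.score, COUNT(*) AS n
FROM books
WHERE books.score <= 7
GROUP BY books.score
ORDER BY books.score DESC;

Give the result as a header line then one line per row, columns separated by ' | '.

== RESULT ==
books.score | n
7 | 2
3 | 1

Derivation:
After WHERE (3 rows):
books.amt | books.score
5 | 3
70 | 7
20 | 7
After GROUP BY (2 rows):
books.score | n
3 | 1
7 | 2
After ORDER BY (2 rows):
books.score | n
7 | 2
3 | 1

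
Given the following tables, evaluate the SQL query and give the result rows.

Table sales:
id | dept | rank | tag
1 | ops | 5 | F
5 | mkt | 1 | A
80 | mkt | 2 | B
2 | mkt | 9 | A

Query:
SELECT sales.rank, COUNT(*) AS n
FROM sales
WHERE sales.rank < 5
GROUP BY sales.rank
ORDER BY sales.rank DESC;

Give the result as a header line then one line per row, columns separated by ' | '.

== RESULT ==
sales.rank | n
2 | 1
1 | 1

Derivation:
After WHERE (2 rows):
sales.id | sales.dept | sales.rank | sales.tag
5 | mkt | 1 | A
80 | mkt | 2 | B
After GROUP BY (2 rows):
sales.rank | n
1 | 1
2 | 1
After ORDER BY (2 rows):
sales.rank | n
2 | 1
1 | 1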